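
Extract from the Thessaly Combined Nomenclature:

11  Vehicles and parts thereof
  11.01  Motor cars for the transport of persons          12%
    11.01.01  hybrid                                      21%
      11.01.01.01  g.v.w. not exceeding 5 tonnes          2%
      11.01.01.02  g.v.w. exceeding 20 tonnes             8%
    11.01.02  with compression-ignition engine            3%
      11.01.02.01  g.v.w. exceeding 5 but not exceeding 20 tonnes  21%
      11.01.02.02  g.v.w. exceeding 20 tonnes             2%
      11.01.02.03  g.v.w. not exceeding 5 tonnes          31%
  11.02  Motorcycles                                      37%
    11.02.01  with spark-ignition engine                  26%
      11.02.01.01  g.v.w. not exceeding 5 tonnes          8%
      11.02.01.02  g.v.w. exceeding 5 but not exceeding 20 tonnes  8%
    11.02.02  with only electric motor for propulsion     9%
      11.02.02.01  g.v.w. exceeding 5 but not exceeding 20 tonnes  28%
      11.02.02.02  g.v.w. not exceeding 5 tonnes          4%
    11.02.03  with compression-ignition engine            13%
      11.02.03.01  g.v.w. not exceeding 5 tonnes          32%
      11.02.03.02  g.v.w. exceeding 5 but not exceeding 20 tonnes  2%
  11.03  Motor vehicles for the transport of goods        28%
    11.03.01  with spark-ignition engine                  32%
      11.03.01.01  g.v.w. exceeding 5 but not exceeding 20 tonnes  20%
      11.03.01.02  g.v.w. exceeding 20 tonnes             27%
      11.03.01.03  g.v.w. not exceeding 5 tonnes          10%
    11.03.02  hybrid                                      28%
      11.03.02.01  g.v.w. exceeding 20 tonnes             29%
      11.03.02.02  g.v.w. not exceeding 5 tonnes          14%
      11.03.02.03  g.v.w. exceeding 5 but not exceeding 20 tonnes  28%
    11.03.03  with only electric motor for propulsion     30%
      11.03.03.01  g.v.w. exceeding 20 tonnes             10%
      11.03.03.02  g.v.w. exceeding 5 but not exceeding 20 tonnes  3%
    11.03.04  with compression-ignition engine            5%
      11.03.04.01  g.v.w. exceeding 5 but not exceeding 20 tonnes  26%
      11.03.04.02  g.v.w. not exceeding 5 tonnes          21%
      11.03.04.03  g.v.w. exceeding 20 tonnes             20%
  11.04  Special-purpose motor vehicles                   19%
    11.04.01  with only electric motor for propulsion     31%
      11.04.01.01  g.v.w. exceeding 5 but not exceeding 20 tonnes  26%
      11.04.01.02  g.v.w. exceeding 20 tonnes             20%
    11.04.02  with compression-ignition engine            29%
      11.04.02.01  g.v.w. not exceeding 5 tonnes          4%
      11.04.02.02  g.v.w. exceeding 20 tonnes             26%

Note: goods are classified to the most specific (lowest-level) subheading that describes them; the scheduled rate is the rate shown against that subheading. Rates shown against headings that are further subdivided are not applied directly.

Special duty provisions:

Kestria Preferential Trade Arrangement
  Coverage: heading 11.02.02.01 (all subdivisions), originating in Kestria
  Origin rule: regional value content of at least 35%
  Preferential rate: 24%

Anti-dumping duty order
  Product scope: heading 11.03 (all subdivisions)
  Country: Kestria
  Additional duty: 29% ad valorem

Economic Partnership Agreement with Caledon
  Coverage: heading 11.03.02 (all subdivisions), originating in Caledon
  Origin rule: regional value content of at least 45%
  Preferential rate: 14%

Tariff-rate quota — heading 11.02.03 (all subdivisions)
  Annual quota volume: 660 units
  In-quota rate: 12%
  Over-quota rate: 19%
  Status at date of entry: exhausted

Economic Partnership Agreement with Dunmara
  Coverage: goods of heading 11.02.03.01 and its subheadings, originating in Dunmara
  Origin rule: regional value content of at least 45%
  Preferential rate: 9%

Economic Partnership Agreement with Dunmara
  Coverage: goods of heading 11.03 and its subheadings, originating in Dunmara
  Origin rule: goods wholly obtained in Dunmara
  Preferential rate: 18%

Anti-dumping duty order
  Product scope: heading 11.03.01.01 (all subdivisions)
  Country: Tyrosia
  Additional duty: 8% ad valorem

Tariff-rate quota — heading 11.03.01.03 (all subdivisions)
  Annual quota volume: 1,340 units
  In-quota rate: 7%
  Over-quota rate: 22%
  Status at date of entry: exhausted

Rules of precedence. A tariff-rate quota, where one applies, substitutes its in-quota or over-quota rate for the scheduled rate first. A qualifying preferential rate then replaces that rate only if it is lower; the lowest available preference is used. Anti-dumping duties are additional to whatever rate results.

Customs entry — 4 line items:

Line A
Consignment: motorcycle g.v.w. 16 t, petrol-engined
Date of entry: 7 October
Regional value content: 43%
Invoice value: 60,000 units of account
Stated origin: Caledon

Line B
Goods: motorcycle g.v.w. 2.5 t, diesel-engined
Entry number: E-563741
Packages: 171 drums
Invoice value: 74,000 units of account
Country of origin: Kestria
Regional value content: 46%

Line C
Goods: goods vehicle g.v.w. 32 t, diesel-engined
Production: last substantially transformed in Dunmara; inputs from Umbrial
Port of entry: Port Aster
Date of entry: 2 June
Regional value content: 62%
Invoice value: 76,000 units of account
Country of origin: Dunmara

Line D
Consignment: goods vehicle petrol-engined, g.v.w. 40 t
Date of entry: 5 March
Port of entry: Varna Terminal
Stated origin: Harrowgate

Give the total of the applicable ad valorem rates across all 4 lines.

74%

Line A: motorcycle → 11.02; petrol-engined → 11.02.01; g.v.w. 16 t → 11.02.01.02. Scheduled 8%. Caledon agreement on 11.03.02: 11.02.01.02 not covered. → 8%.
Line B: motorcycle → 11.02; diesel-engined → 11.02.03; g.v.w. 2.5 t → 11.02.03.01. Scheduled 32%. quota on 11.02.03 exhausted → over-quota 19%; Kestria agreement on 11.02.02.01: 11.02.03.01 not covered. → 19%.
Line C: goods vehicle → 11.03; diesel-engined → 11.03.04; g.v.w. 32 t → 11.03.04.03. Scheduled 20%. Dunmara agreement on 11.02.03.01: 11.03.04.03 not covered; Dunmara agreement on 11.03: not wholly obtained. → 20%.
Line D: goods vehicle → 11.03; petrol-engined → 11.03.01; g.v.w. 40 t → 11.03.01.02. Scheduled 27%. No special measure applies. → 27%.
Sum: 8% + 19% + 20% + 27% = 74%.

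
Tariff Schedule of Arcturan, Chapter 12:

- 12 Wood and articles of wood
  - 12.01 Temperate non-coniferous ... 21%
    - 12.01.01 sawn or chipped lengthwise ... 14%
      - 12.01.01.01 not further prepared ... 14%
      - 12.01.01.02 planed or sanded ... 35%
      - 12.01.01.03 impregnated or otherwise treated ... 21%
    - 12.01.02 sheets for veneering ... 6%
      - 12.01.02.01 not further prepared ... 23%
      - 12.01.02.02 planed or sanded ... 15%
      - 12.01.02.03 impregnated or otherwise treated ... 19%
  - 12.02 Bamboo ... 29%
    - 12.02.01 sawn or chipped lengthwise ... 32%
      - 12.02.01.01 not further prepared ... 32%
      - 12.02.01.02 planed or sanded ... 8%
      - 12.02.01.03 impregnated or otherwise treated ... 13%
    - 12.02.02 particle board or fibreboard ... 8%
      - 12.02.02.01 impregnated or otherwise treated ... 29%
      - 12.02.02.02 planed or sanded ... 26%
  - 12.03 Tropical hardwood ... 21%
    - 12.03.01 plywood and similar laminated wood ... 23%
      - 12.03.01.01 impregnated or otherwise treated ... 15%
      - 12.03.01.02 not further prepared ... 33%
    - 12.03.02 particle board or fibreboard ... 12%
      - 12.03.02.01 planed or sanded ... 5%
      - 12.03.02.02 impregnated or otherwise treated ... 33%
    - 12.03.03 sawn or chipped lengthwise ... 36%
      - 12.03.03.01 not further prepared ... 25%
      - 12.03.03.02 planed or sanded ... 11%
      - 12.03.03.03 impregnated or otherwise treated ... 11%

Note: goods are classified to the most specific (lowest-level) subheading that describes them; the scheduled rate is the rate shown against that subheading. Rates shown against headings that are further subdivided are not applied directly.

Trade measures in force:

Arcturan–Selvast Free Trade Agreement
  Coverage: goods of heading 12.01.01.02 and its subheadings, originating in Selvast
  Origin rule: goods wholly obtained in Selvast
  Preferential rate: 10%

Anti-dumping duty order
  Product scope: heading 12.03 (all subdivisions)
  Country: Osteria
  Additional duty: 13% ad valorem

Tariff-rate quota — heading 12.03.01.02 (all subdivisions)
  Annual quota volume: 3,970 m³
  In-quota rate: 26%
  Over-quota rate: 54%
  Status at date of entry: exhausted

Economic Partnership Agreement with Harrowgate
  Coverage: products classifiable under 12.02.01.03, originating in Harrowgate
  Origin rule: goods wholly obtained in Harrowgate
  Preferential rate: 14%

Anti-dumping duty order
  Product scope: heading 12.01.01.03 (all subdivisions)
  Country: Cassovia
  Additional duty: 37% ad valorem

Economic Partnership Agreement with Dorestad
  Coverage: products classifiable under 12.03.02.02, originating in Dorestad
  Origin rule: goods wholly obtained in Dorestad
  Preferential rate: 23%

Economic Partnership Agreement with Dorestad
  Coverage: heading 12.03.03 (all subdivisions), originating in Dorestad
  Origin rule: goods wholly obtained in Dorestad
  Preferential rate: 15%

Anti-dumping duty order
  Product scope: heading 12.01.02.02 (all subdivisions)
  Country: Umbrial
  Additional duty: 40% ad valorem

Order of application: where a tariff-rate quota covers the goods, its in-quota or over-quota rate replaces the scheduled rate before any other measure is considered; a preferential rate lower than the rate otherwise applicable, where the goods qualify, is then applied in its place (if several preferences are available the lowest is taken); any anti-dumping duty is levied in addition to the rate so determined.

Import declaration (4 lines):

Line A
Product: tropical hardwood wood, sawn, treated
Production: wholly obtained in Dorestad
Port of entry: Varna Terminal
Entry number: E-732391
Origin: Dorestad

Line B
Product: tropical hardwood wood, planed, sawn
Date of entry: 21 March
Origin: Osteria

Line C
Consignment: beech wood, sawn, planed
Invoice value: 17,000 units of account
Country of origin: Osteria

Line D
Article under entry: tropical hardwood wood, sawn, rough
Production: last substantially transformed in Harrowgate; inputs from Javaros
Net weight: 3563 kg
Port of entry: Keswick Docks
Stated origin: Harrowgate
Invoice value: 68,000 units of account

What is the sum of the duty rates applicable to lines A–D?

Line A: tropical hardwood → 12.03; sawn → 12.03.03; treated → 12.03.03.03. Scheduled 11%. Dorestad agreement on 12.03.02.02: 12.03.03.03 not covered; Dorestad agreement on 12.03.03: wholly obtained → 15% available; preference 15% not lower than 11% → no reduction. → 11%.
Line B: tropical hardwood → 12.03; sawn → 12.03.03; planed → 12.03.03.02. Scheduled 11%. anti-dumping (Osteria, 12.03): +13%; total 11% + 13% = 24%. → 24%.
Line C: beech → 12.01; sawn → 12.01.01; planed → 12.01.01.02. Scheduled 35%. No special measure applies. → 35%.
Line D: tropical hardwood → 12.03; sawn → 12.03.03; rough → 12.03.03.01. Scheduled 25%. Harrowgate agreement on 12.02.01.03: 12.03.03.01 not covered. → 25%.
Sum: 11% + 24% + 35% + 25% = 95%.

95%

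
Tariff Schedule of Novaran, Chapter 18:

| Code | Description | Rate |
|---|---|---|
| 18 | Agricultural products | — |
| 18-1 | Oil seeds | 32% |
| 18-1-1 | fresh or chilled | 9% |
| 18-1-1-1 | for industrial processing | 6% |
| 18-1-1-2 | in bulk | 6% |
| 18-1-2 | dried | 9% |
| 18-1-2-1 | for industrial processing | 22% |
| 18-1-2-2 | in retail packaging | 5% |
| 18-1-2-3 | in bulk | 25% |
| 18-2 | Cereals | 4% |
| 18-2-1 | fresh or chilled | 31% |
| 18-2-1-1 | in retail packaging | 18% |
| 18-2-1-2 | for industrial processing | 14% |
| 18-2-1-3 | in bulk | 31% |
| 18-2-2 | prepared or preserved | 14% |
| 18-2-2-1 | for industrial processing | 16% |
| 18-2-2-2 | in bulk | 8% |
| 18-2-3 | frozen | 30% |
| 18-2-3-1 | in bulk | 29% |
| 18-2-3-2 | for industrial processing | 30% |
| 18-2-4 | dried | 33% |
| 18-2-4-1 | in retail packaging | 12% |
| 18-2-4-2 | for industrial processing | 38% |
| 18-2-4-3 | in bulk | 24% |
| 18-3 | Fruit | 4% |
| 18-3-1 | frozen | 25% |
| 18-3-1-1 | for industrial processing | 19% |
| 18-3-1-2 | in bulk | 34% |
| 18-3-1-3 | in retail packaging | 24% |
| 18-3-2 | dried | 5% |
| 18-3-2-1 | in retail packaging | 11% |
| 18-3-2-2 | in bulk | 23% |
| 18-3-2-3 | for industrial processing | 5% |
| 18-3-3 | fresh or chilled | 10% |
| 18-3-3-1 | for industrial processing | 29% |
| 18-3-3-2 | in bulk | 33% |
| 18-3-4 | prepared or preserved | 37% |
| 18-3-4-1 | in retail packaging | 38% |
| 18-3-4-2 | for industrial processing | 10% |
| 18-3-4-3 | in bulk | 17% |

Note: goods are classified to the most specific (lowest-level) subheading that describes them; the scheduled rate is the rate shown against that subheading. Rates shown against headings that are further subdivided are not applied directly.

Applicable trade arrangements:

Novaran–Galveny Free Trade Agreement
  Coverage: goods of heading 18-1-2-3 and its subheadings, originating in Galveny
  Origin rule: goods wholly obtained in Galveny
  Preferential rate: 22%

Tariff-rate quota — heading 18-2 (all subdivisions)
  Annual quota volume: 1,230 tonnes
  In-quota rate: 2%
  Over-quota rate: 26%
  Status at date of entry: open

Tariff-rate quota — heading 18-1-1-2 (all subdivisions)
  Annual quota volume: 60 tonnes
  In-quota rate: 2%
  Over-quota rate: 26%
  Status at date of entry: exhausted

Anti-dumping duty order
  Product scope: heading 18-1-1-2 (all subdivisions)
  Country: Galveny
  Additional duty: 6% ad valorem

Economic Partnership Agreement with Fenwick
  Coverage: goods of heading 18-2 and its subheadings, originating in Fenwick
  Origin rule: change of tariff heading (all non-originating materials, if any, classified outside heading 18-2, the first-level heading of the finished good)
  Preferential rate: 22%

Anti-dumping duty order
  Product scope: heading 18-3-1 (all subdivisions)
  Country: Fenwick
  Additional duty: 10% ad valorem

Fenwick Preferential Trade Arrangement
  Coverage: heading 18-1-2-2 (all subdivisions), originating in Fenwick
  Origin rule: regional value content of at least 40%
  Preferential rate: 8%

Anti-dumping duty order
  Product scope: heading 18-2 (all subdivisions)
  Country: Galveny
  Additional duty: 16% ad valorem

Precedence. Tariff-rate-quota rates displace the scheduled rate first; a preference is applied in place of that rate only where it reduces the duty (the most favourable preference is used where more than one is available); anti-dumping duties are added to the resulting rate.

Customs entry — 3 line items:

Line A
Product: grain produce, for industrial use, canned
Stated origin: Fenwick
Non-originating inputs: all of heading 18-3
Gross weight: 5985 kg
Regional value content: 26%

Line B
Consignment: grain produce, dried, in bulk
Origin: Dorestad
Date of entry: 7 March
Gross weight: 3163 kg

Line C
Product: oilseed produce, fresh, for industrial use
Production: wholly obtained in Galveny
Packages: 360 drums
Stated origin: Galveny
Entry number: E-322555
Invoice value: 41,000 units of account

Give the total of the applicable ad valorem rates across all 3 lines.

Line A: grain → 18-2; canned → 18-2-2; for industrial use → 18-2-2-1. Scheduled 16%. quota on 18-2 open → in-quota 2%; Fenwick agreement on 18-2: CTH met → 22% available; Fenwick agreement on 18-1-2-2: 18-2-2-1 not covered; preference 22% not lower than 2% → no reduction. → 2%.
Line B: grain → 18-2; dried → 18-2-4; in bulk → 18-2-4-3. Scheduled 24%. quota on 18-2 open → in-quota 2%. → 2%.
Line C: oilseed → 18-1; fresh → 18-1-1; for industrial use → 18-1-1-1. Scheduled 6%. Galveny agreement on 18-1-2-3: 18-1-1-1 not covered. → 6%.
Sum: 2% + 2% + 6% = 10%.

10%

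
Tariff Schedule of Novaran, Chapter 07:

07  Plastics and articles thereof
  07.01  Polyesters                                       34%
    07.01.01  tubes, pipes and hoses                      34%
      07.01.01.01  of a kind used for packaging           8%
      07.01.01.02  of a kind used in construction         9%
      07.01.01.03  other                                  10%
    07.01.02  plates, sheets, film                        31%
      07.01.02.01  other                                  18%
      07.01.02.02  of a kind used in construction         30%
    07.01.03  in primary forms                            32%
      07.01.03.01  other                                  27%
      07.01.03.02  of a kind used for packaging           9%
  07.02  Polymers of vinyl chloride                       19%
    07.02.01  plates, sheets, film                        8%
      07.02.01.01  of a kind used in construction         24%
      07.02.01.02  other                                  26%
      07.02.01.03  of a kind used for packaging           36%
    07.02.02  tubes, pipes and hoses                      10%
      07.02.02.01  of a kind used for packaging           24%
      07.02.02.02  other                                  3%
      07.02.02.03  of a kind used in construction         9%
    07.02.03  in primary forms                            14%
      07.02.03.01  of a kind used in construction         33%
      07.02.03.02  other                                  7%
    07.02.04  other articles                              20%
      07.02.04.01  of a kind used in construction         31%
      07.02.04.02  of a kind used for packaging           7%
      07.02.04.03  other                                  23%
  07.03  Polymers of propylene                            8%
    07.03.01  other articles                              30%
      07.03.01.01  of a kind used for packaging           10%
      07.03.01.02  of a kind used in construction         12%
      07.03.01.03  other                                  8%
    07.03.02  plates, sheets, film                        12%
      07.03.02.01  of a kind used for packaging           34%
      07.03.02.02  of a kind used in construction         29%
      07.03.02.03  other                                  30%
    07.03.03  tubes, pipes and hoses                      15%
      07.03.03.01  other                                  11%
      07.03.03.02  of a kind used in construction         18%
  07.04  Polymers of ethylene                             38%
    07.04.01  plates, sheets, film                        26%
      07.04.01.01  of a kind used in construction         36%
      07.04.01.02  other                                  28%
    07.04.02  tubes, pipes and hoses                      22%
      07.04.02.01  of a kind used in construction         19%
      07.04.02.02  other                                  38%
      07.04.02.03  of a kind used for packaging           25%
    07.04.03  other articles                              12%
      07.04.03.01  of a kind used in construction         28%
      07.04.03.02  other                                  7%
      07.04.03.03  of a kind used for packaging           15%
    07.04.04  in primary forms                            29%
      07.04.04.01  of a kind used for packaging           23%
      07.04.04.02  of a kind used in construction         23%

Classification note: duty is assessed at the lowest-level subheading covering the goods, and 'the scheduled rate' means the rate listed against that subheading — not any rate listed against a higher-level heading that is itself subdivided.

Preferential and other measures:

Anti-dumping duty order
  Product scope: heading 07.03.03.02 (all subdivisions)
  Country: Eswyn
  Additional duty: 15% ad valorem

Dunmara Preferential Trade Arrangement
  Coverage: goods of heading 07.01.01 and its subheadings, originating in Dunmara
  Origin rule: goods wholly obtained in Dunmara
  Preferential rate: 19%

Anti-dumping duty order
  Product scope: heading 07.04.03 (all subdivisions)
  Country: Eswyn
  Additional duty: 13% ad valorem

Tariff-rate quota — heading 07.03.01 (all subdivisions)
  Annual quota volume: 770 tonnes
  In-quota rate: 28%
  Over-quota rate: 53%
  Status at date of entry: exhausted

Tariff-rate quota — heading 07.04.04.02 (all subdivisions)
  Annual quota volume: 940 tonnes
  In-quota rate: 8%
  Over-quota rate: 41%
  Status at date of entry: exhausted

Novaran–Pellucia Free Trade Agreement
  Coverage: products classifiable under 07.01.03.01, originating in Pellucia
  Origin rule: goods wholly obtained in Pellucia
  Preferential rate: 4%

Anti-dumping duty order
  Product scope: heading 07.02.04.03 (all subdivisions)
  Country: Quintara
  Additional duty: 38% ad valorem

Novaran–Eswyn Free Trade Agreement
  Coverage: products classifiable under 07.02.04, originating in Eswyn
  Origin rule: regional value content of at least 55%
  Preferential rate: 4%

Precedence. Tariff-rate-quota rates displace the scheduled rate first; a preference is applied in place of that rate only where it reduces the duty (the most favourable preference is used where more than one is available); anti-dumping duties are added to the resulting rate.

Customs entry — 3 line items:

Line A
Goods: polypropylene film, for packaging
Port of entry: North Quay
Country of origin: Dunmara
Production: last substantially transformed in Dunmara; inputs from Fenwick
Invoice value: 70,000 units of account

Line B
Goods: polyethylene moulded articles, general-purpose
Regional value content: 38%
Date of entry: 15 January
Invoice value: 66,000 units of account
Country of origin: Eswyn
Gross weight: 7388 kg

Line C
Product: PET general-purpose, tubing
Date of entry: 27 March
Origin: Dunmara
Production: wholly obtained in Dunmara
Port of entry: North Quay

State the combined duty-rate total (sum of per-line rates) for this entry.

64%

Line A: polypropylene → 07.03; film → 07.03.02; for packaging → 07.03.02.01. Scheduled 34%. Dunmara agreement on 07.01.01: 07.03.02.01 not covered. → 34%.
Line B: polyethylene → 07.04; moulded articles → 07.04.03; general-purpose → 07.04.03.02. Scheduled 7%. Eswyn agreement on 07.02.04: 07.04.03.02 not covered; anti-dumping (Eswyn, 07.04.03): +13%; total 7% + 13% = 20%. → 20%.
Line C: PET → 07.01; tubing → 07.01.01; general-purpose → 07.01.01.03. Scheduled 10%. Dunmara agreement on 07.01.01: wholly obtained → 19% available; preference 19% not lower than 10% → no reduction. → 10%.
Sum: 34% + 20% + 10% = 64%.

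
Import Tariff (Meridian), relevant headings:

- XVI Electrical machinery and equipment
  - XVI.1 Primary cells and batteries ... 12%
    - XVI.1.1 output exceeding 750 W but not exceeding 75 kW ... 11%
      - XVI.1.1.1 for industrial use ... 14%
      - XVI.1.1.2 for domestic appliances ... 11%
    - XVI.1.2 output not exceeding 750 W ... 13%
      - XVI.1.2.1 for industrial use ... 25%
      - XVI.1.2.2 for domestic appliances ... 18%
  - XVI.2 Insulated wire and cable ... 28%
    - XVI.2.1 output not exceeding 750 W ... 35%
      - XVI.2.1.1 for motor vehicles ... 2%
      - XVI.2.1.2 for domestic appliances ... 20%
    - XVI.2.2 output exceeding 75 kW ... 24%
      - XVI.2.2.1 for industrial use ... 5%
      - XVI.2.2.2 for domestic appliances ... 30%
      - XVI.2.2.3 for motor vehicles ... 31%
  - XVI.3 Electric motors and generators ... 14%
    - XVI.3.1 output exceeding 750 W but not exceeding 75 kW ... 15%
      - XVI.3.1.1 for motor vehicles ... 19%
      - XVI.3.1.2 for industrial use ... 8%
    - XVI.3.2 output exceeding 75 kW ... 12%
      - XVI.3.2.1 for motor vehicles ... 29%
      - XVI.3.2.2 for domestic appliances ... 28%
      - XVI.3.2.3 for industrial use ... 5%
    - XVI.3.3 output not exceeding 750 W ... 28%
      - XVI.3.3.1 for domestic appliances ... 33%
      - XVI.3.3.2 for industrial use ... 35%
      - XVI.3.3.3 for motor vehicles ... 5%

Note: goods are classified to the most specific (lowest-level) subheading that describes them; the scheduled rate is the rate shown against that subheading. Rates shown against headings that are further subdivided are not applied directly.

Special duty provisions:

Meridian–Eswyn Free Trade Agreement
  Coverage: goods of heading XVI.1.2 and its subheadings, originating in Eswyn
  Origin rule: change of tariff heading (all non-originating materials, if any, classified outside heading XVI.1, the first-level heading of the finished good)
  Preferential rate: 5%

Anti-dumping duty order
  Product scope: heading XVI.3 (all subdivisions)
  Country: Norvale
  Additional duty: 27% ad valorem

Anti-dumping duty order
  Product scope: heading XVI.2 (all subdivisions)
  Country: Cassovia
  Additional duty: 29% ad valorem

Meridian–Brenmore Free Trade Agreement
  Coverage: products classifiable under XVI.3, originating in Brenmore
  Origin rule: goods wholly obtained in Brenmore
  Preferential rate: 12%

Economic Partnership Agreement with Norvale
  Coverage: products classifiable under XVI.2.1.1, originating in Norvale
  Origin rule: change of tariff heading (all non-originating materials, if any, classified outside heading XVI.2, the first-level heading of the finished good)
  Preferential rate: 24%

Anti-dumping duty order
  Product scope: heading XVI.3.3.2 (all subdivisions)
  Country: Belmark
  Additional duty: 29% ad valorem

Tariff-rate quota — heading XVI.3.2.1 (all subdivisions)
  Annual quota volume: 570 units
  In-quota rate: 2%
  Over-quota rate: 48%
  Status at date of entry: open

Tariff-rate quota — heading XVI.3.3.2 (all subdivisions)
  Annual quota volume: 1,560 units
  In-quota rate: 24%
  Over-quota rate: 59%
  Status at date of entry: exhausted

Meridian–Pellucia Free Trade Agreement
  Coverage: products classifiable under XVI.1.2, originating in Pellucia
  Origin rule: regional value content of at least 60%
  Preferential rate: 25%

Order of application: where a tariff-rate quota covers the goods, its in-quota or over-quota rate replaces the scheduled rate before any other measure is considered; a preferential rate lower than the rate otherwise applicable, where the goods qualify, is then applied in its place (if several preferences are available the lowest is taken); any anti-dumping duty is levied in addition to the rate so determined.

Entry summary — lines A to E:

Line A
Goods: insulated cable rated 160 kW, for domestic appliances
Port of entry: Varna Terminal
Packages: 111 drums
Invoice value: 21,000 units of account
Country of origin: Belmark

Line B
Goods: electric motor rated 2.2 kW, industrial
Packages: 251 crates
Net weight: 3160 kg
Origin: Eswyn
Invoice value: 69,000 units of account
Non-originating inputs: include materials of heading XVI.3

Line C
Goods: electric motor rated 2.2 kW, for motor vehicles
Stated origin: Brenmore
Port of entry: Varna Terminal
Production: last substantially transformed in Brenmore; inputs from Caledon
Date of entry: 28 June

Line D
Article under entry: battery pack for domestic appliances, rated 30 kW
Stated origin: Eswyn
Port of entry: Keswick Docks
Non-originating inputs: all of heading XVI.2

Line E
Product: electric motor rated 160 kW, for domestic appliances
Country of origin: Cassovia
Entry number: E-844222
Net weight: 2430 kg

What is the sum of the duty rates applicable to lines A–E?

Line A: insulated cable → XVI.2; rated 160 kW → XVI.2.2; for domestic appliances → XVI.2.2.2. Scheduled 30%. No special measure applies. → 30%.
Line B: electric motor → XVI.3; rated 2.2 kW → XVI.3.1; industrial → XVI.3.1.2. Scheduled 8%. Eswyn agreement on XVI.1.2: XVI.3.1.2 not covered. → 8%.
Line C: electric motor → XVI.3; rated 2.2 kW → XVI.3.1; for motor vehicles → XVI.3.1.1. Scheduled 19%. Brenmore agreement on XVI.3: not wholly obtained. → 19%.
Line D: battery pack → XVI.1; rated 30 kW → XVI.1.1; for domestic appliances → XVI.1.1.2. Scheduled 11%. Eswyn agreement on XVI.1.2: XVI.1.1.2 not covered. → 11%.
Line E: electric motor → XVI.3; rated 160 kW → XVI.3.2; for domestic appliances → XVI.3.2.2. Scheduled 28%. No special measure applies. → 28%.
Sum: 30% + 8% + 19% + 11% + 28% = 96%.

96%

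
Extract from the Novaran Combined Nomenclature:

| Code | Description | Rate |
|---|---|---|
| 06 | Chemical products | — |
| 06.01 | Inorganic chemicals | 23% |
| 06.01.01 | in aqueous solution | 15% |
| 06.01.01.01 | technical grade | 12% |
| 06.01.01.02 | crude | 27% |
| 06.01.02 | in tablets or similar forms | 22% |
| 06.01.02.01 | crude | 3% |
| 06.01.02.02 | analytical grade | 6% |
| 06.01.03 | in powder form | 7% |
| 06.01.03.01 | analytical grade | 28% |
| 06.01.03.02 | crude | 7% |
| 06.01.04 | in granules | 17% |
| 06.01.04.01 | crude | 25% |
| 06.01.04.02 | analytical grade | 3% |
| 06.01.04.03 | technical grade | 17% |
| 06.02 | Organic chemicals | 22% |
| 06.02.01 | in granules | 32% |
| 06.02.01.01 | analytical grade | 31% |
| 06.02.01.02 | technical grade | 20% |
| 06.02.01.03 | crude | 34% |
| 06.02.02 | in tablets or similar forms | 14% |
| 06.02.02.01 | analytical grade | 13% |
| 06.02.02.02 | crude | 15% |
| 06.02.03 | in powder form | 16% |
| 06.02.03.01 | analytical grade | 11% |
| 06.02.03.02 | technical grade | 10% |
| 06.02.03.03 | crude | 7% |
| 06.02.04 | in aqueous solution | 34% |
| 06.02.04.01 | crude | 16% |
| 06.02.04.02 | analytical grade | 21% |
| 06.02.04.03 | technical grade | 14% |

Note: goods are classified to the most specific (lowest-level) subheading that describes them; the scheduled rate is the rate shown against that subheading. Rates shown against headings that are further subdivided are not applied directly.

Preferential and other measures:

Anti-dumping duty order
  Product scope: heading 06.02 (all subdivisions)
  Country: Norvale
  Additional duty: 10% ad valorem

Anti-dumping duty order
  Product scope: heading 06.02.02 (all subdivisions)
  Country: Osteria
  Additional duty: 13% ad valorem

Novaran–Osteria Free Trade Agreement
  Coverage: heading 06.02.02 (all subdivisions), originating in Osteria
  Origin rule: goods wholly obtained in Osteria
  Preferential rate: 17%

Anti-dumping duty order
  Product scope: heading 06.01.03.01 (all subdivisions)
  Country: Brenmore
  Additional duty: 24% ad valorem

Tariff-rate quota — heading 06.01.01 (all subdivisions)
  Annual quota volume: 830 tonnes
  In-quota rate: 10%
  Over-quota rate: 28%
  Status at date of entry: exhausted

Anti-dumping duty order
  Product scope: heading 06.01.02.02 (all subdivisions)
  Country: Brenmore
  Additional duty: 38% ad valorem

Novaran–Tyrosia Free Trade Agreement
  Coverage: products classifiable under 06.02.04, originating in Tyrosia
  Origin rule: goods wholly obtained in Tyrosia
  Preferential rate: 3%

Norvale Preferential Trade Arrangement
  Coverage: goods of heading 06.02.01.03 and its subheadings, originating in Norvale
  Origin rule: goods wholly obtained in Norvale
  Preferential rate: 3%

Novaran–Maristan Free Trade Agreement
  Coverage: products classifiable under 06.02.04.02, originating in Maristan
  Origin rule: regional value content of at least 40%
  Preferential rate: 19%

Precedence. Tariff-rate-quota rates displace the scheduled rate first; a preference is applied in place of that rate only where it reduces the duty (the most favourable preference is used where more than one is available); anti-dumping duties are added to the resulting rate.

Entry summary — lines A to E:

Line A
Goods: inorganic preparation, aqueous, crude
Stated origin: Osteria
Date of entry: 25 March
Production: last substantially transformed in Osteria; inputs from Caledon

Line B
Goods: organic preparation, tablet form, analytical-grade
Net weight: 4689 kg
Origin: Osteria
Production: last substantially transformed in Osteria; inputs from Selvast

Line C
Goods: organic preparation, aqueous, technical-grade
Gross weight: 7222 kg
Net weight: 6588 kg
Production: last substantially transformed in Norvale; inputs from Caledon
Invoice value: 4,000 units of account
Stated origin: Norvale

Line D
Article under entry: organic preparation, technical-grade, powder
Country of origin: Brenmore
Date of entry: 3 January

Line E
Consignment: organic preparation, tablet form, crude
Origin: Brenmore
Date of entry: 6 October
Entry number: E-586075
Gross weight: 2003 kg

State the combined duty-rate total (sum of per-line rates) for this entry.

103%

Line A: inorganic → 06.01; aqueous → 06.01.01; crude → 06.01.01.02. Scheduled 27%. quota on 06.01.01 exhausted → over-quota 28%; Osteria agreement on 06.02.02: 06.01.01.02 not covered. → 28%.
Line B: organic → 06.02; tablet form → 06.02.02; analytical-grade → 06.02.02.01. Scheduled 13%. Osteria agreement on 06.02.02: not wholly obtained; anti-dumping (Osteria, 06.02.02): +13%; total 13% + 13% = 26%. → 26%.
Line C: organic → 06.02; aqueous → 06.02.04; technical-grade → 06.02.04.03. Scheduled 14%. Norvale agreement on 06.02.01.03: 06.02.04.03 not covered; anti-dumping (Norvale, 06.02): +10%; total 14% + 10% = 24%. → 24%.
Line D: organic → 06.02; powder → 06.02.03; technical-grade → 06.02.03.02. Scheduled 10%. No special measure applies. → 10%.
Line E: organic → 06.02; tablet form → 06.02.02; crude → 06.02.02.02. Scheduled 15%. No special measure applies. → 15%.
Sum: 28% + 26% + 24% + 10% + 15% = 103%.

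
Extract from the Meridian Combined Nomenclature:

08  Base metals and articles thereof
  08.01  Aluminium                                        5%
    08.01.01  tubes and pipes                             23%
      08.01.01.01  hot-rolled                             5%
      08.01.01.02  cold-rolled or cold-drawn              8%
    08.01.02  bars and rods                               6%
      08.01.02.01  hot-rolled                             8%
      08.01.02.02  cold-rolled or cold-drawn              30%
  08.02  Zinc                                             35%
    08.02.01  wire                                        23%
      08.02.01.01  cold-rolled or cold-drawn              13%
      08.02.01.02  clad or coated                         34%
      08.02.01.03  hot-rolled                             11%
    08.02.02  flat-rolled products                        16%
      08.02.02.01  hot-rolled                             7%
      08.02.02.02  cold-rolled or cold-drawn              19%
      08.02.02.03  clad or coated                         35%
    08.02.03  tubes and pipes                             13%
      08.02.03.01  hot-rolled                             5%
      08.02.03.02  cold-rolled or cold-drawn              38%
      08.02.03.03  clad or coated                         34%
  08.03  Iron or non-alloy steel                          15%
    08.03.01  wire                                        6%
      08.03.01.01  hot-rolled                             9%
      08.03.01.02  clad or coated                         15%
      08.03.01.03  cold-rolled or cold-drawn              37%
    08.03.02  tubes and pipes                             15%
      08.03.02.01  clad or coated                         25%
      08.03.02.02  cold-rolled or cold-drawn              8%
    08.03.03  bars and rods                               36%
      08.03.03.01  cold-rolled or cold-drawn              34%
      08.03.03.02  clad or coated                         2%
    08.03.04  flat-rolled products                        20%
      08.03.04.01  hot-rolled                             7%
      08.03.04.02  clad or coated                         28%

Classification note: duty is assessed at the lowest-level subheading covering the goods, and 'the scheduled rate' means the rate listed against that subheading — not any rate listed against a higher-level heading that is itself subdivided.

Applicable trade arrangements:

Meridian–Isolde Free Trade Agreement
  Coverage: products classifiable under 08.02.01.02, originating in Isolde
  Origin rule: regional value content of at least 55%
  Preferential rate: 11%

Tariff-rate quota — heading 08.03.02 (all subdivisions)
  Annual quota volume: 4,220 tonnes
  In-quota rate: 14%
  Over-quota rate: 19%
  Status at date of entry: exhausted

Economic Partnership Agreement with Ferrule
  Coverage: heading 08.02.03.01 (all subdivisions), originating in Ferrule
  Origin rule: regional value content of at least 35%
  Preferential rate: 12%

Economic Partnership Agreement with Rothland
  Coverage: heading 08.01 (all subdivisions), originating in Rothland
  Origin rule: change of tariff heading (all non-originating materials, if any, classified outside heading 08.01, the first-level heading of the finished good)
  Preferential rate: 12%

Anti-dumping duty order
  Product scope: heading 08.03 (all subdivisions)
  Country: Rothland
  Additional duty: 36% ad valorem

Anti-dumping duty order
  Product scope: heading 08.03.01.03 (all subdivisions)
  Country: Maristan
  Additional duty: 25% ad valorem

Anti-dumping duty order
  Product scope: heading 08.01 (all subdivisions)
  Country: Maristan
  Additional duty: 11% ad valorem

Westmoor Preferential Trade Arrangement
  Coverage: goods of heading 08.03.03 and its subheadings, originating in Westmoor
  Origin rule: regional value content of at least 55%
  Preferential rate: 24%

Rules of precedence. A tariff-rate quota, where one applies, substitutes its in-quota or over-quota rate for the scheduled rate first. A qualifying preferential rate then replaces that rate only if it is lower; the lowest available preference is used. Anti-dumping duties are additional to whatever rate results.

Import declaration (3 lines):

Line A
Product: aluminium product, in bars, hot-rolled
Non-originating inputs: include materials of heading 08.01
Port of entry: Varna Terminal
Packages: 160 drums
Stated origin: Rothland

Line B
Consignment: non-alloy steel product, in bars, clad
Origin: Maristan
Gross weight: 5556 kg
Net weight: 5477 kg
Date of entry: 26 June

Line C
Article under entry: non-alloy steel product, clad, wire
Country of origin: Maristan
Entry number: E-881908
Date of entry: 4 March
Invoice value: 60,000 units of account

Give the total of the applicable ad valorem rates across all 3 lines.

25%

Line A: aluminium → 08.01; in bars → 08.01.02; hot-rolled → 08.01.02.01. Scheduled 8%. Rothland agreement on 08.01: CTH not met. → 8%.
Line B: non-alloy steel → 08.03; in bars → 08.03.03; clad → 08.03.03.02. Scheduled 2%. No special measure applies. → 2%.
Line C: non-alloy steel → 08.03; wire → 08.03.01; clad → 08.03.01.02. Scheduled 15%. No special measure applies. → 15%.
Sum: 8% + 2% + 15% = 25%.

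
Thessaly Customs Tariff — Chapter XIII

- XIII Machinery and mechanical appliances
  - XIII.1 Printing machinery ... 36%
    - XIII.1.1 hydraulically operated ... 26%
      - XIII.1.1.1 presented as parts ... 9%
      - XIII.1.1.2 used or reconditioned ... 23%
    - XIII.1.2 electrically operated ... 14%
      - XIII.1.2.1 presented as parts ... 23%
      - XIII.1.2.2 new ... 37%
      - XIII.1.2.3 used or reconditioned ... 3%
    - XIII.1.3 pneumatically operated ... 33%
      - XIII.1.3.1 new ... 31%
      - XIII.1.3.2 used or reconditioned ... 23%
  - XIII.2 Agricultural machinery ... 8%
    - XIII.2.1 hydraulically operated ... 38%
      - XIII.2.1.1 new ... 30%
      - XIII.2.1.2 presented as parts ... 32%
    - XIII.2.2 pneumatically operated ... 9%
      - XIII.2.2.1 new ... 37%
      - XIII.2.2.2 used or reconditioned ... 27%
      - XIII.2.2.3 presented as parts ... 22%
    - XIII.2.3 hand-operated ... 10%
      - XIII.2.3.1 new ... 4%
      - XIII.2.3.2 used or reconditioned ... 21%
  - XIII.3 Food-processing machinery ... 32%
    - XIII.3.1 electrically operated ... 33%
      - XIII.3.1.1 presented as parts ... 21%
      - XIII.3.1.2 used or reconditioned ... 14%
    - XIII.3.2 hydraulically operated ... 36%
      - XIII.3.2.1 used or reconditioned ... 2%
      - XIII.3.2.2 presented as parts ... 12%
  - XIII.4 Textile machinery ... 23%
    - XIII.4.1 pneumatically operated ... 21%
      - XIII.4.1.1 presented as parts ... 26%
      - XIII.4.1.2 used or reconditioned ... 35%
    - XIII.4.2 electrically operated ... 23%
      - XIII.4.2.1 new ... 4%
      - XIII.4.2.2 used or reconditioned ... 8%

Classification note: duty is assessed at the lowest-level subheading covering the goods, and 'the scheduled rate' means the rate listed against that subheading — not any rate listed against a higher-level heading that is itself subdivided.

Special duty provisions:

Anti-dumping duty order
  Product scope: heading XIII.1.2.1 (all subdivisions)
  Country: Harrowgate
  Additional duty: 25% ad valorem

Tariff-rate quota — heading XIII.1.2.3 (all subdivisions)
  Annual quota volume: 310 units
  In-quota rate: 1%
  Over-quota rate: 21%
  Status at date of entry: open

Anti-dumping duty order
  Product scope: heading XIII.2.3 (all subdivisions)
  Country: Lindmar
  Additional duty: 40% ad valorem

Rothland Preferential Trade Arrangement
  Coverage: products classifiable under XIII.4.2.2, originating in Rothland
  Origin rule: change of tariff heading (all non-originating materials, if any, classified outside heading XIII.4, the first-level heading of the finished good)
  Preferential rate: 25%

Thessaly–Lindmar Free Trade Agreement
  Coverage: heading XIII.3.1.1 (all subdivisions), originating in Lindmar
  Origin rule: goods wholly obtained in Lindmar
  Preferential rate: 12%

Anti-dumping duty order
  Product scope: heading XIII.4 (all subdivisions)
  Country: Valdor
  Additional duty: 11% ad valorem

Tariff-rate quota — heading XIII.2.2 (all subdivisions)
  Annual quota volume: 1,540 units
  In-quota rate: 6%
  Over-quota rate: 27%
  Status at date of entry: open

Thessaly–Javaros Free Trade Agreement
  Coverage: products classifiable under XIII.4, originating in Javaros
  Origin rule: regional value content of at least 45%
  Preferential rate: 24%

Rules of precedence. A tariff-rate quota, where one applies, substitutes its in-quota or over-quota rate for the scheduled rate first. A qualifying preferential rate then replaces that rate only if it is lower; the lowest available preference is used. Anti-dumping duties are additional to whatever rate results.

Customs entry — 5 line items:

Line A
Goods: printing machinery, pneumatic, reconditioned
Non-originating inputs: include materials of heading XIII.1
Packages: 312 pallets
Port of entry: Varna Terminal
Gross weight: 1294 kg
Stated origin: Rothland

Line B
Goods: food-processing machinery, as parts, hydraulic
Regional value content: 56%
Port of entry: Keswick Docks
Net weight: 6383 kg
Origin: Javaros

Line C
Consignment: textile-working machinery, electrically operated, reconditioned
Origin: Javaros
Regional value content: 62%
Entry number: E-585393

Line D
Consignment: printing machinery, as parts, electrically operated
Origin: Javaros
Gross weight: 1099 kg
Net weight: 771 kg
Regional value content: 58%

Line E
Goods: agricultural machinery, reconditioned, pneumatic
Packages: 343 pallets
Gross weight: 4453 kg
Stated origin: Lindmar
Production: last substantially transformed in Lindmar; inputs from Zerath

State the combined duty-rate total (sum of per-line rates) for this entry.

72%

Line A: printing → XIII.1; pneumatic → XIII.1.3; reconditioned → XIII.1.3.2. Scheduled 23%. Rothland agreement on XIII.4.2.2: XIII.1.3.2 not covered. → 23%.
Line B: food-processing → XIII.3; hydraulic → XIII.3.2; as parts → XIII.3.2.2. Scheduled 12%. Javaros agreement on XIII.4: XIII.3.2.2 not covered. → 12%.
Line C: textile-working → XIII.4; electrically operated → XIII.4.2; reconditioned → XIII.4.2.2. Scheduled 8%. Javaros agreement on XIII.4: RVC ≥ 45% → 24% available; preference 24% not lower than 8% → no reduction. → 8%.
Line D: printing → XIII.1; electrically operated → XIII.1.2; as parts → XIII.1.2.1. Scheduled 23%. Javaros agreement on XIII.4: XIII.1.2.1 not covered. → 23%.
Line E: agricultural → XIII.2; pneumatic → XIII.2.2; reconditioned → XIII.2.2.2. Scheduled 27%. quota on XIII.2.2 open → in-quota 6%; Lindmar agreement on XIII.3.1.1: XIII.2.2.2 not covered. → 6%.
Sum: 23% + 12% + 8% + 23% + 6% = 72%.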